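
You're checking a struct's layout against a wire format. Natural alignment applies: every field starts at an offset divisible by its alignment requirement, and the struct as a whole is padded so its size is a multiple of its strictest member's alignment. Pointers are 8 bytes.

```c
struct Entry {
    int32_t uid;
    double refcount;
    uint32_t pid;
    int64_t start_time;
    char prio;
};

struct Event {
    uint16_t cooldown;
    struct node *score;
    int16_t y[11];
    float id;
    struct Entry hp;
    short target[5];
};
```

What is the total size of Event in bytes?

Entry: @0: uid [4B, align 4] → 4; +4 pad (align 8); @8: refcount [8B, align 8] → 16; @16: pid [4B, align 4] → 20; +4 pad (align 8); @24: start_time [8B, align 8] → 32; @32: prio [1B, align 1] → 33; +7 tail pad (align 8); size 40, align 8
@0: cooldown [2B, align 2] → 2
+6 pad (align 8)
@8: score [8B, align 8] → 16
@16: y [22B, align 2] → 38
+2 pad (align 4)
@40: id [4B, align 4] → 44
+4 pad (align 8)
@48: hp [40B, align 8] → 88
@88: target [10B, align 2] → 98
+6 tail pad (align 8)
size 104, align 8

104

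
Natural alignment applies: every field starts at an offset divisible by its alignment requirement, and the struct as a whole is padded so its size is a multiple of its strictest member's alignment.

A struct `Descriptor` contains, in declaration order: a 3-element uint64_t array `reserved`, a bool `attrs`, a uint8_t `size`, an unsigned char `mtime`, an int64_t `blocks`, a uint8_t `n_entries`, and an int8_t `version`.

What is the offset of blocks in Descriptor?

0..24  reserved  (24B, 8-aligned)
24..25  attrs  (1B, 1-aligned)
25..26  size  (1B, 1-aligned)
26..27  mtime  (1B, 1-aligned)
27..32  -- padding (5B)
32..40  blocks  (8B, 8-aligned)

32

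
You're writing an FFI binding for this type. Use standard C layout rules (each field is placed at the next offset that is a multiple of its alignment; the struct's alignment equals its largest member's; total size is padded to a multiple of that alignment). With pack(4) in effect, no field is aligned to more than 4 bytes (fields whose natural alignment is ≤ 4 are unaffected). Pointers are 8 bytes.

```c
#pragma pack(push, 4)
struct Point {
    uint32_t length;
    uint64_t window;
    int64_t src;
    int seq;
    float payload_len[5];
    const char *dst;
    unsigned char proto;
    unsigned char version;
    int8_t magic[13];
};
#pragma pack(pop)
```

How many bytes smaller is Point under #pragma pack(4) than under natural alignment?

natural layout:
  @0: length [4B, align 4] → 4
  +4 pad (align 8)
  @8: window [8B, align 8] → 16
  @16: src [8B, align 8] → 24
  @24: seq [4B, align 4] → 28
  @28: payload_len [20B, align 4] → 48
  @48: dst [8B, align 8] → 56
  @56: proto [1B, align 1] → 57
  @57: version [1B, align 1] → 58
  @58: magic [13B, align 1] → 71
  +1 tail pad (align 8)
  size 72, align 8
packed(4) layout:
  @0: length [4B, align 4] → 4
  @4: window [8B, align 4] → 12
  @12: src [8B, align 4] → 20
  @20: seq [4B, align 4] → 24
  @24: payload_len [20B, align 4] → 44
  @44: dst [8B, align 4] → 52
  @52: proto [1B, align 1] → 53
  @53: version [1B, align 1] → 54
  @54: magic [13B, align 1] → 67
  +1 tail pad (align 4)
  size 68, align 4
72 − 68 = 4

4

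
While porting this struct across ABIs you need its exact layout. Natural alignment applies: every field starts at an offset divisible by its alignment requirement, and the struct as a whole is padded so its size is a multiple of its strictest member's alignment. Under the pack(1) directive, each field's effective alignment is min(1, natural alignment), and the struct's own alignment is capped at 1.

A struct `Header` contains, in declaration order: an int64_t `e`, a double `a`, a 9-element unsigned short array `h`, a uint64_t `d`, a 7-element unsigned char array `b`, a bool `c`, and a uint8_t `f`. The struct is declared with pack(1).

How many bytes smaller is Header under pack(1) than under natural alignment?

natural layout:
  e at 0 (size 8, align 8) → ends 8
  a at 8 (size 8, align 8) → ends 16
  h at 16 (size 18, align 2) → ends 34
  pad 6 to align 8 for d
  d at 40 (size 8, align 8) → ends 48
  b at 48 (size 7, align 1) → ends 55
  c at 55 (size 1, align 1) → ends 56
  f at 56 (size 1, align 1) → ends 57
  tail pad 7 to reach multiple of 8
  total 64 bytes, alignment 8
packed(1) layout:
  e at 0 (size 8, align 1) → ends 8
  a at 8 (size 8, align 1) → ends 16
  h at 16 (size 18, align 1) → ends 34
  d at 34 (size 8, align 1) → ends 42
  b at 42 (size 7, align 1) → ends 49
  c at 49 (size 1, align 1) → ends 50
  f at 50 (size 1, align 1) → ends 51
  total 51 bytes, alignment 1
64 − 51 = 13

13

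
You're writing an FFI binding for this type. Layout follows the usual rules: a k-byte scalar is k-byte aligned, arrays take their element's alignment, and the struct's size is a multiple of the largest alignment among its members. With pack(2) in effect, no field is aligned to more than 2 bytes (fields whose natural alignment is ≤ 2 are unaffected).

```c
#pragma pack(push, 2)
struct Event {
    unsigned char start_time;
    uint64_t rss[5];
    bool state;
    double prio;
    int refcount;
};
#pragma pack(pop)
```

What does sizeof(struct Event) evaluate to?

start_time at 0 (size 1, align 1) → ends 1
pad 1 to align 2 for rss
rss at 2 (size 40, align 2) → ends 42
state at 42 (size 1, align 1) → ends 43
pad 1 to align 2 for prio
prio at 44 (size 8, align 2) → ends 52
refcount at 52 (size 4, align 2) → ends 56
total 56 bytes, alignment 2

56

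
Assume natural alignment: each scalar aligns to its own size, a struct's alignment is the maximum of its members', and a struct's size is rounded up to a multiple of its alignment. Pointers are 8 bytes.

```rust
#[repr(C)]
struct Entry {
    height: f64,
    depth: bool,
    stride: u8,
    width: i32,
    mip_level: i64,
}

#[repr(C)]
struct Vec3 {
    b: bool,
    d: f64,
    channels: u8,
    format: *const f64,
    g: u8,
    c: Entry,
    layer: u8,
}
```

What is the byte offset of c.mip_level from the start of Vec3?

56

Entry: @0: height [8B, align 8] → 8; @8: depth [1B, align 1] → 9; @9: stride [1B, align 1] → 10; +2 pad (align 4); @12: width [4B, align 4] → 16; @16: mip_level [8B, align 8] → 24; size 24, align 8
@0: b [1B, align 1] → 1
+7 pad (align 8)
@8: d [8B, align 8] → 16
@16: channels [1B, align 1] → 17
+7 pad (align 8)
@24: format [8B, align 8] → 32
@32: g [1B, align 1] → 33
+7 pad (align 8)
@40: c [24B, align 8] → 64
within Entry: mip_level at 16
40 + 16 = 56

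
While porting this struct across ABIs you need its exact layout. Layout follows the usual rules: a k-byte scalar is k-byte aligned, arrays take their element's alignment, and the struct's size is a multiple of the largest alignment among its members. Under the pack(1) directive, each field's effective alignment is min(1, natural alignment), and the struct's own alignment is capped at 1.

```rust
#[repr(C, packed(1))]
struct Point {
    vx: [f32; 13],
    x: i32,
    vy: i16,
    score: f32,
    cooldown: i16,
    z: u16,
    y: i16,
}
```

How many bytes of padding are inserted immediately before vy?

0

0..52  vx  (52B, 1-aligned)
52..56  x  (4B, 1-aligned)
56..58  vy  (2B, 1-aligned)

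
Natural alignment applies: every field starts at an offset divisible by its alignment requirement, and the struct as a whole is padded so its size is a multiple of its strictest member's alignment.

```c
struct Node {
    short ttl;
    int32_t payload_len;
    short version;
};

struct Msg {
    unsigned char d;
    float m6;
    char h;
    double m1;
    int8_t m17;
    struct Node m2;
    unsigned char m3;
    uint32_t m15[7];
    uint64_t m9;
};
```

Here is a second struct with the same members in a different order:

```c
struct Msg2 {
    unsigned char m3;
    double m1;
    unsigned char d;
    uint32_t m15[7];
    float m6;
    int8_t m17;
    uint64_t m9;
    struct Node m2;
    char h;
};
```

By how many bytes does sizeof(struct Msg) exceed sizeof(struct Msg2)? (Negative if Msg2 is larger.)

Node: ttl at 0 (size 2, align 2) → ends 2; pad 2 to align 4 for payload_len; payload_len at 4 (size 4, align 4) → ends 8; version at 8 (size 2, align 2) → ends 10; tail pad 2 to reach multiple of 4; total 12 bytes, alignment 4
d at 0 (size 1, align 1) → ends 1
pad 3 to align 4 for m6
m6 at 4 (size 4, align 4) → ends 8
h at 8 (size 1, align 1) → ends 9
pad 7 to align 8 for m1
m1 at 16 (size 8, align 8) → ends 24
m17 at 24 (size 1, align 1) → ends 25
pad 3 to align 4 for m2
m2 at 28 (size 12, align 4) → ends 40
m3 at 40 (size 1, align 1) → ends 41
pad 3 to align 4 for m15
m15 at 44 (size 28, align 4) → ends 72
m9 at 72 (size 8, align 8) → ends 80
total 80 bytes, alignment 8
— Msg2 —
m3 at 0 (size 1, align 1) → ends 1
pad 7 to align 8 for m1
m1 at 8 (size 8, align 8) → ends 16
d at 16 (size 1, align 1) → ends 17
pad 3 to align 4 for m15
m15 at 20 (size 28, align 4) → ends 48
m6 at 48 (size 4, align 4) → ends 52
m17 at 52 (size 1, align 1) → ends 53
pad 3 to align 8 for m9
m9 at 56 (size 8, align 8) → ends 64
m2 at 64 (size 12, align 4) → ends 76
h at 76 (size 1, align 1) → ends 77
tail pad 3 to reach multiple of 8
total 80 bytes, alignment 8
80 − 80 = 0

0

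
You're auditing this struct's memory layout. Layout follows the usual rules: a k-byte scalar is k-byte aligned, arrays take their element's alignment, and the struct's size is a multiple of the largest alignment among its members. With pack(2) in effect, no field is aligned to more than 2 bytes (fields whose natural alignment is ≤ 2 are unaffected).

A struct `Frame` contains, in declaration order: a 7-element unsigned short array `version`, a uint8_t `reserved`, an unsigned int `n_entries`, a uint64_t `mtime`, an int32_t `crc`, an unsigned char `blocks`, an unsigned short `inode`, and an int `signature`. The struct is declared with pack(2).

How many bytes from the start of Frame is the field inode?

0..14  version  (14B, 2-aligned)
14..15  reserved  (1B, 1-aligned)
15..16  -- padding (1B)
16..20  n_entries  (4B, 2-aligned)
20..28  mtime  (8B, 2-aligned)
28..32  crc  (4B, 2-aligned)
32..33  blocks  (1B, 1-aligned)
33..34  -- padding (1B)
34..36  inode  (2B, 2-aligned)

34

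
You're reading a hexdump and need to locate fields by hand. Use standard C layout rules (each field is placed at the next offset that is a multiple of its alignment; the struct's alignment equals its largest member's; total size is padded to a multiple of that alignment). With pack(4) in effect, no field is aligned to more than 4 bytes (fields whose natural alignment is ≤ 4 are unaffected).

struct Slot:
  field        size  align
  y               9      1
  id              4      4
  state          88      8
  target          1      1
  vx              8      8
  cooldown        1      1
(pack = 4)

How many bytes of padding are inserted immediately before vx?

0..9  y  (9B, 1-aligned)
9..12  -- padding (3B)
12..16  id  (4B, 4-aligned)
16..104  state  (88B, 4-aligned)
104..105  target  (1B, 1-aligned)
105..108  -- padding (3B)
108..116  vx  (8B, 4-aligned)

3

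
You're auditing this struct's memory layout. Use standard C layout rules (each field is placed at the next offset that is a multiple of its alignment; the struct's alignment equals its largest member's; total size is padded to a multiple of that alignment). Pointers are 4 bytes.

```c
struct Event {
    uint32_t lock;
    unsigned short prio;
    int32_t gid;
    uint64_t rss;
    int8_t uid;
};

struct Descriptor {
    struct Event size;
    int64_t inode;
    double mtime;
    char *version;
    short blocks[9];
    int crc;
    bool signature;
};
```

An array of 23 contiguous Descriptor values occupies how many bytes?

1840

Event: 0..4  lock  (4B, 4-aligned); 4..6  prio  (2B, 2-aligned); 6..8  -- padding (2B); 8..12  gid  (4B, 4-aligned); 12..16  -- padding (4B); 16..24  rss  (8B, 8-aligned); 24..25  uid  (1B, 1-aligned); 25..32  -- tail padding (7B); sizeof = 32, alignof = 8
0..32  size  (32B, 8-aligned)
32..40  inode  (8B, 8-aligned)
40..48  mtime  (8B, 8-aligned)
48..52  version  (4B, 4-aligned)
52..70  blocks  (18B, 2-aligned)
70..72  -- padding (2B)
72..76  crc  (4B, 4-aligned)
76..77  signature  (1B, 1-aligned)
77..80  -- tail padding (3B)
sizeof = 80, alignof = 8
array of 23: 23 × 80 = 1840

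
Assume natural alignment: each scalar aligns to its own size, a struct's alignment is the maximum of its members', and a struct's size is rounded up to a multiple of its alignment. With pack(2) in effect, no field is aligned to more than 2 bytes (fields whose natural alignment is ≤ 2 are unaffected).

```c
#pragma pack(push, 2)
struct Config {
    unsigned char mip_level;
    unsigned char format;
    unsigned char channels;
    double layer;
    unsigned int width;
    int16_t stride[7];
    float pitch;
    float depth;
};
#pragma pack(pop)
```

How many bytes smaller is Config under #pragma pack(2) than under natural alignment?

natural layout:
  0..1  mip_level  (1B, 1-aligned)
  1..2  format  (1B, 1-aligned)
  2..3  channels  (1B, 1-aligned)
  3..8  -- padding (5B)
  8..16  layer  (8B, 8-aligned)
  16..20  width  (4B, 4-aligned)
  20..34  stride  (14B, 2-aligned)
  34..36  -- padding (2B)
  36..40  pitch  (4B, 4-aligned)
  40..44  depth  (4B, 4-aligned)
  44..48  -- tail padding (4B)
  sizeof = 48, alignof = 8
packed(2) layout:
  0..1  mip_level  (1B, 1-aligned)
  1..2  format  (1B, 1-aligned)
  2..3  channels  (1B, 1-aligned)
  3..4  -- padding (1B)
  4..12  layer  (8B, 2-aligned)
  12..16  width  (4B, 2-aligned)
  16..30  stride  (14B, 2-aligned)
  30..34  pitch  (4B, 2-aligned)
  34..38  depth  (4B, 2-aligned)
  sizeof = 38, alignof = 2
48 − 38 = 10

10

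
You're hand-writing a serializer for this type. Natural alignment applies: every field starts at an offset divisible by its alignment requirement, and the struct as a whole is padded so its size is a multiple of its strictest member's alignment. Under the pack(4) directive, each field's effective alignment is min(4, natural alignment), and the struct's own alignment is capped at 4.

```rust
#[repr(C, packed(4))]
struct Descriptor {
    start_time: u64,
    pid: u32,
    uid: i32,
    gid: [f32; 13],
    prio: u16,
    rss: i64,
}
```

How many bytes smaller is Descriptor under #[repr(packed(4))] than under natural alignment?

0

natural layout:
  0..8  start_time  (8B, 8-aligned)
  8..12  pid  (4B, 4-aligned)
  12..16  uid  (4B, 4-aligned)
  16..68  gid  (52B, 4-aligned)
  68..70  prio  (2B, 2-aligned)
  70..72  -- padding (2B)
  72..80  rss  (8B, 8-aligned)
  sizeof = 80, alignof = 8
packed(4) layout:
  0..8  start_time  (8B, 4-aligned)
  8..12  pid  (4B, 4-aligned)
  12..16  uid  (4B, 4-aligned)
  16..68  gid  (52B, 4-aligned)
  68..70  prio  (2B, 2-aligned)
  70..72  -- padding (2B)
  72..80  rss  (8B, 4-aligned)
  sizeof = 80, alignof = 4
80 − 80 = 0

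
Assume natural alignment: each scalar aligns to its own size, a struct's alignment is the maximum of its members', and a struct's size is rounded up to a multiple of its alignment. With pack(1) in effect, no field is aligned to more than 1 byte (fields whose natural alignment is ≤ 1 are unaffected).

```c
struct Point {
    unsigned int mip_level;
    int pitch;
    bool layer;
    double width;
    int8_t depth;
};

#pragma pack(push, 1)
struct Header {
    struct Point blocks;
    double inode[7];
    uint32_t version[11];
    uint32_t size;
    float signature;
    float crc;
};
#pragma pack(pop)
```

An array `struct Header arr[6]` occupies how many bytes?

Point: @0: mip_level [4B, align 4] → 4; @4: pitch [4B, align 4] → 8; @8: layer [1B, align 1] → 9; +7 pad (align 8); @16: width [8B, align 8] → 24; @24: depth [1B, align 1] → 25; +7 tail pad (align 8); size 32, align 8
@0: blocks [32B, align 1] → 32
@32: inode [56B, align 1] → 88
@88: version [44B, align 1] → 132
@132: size [4B, align 1] → 136
@136: signature [4B, align 1] → 140
@140: crc [4B, align 1] → 144
size 144, align 1
array of 6: 6 × 144 = 864

864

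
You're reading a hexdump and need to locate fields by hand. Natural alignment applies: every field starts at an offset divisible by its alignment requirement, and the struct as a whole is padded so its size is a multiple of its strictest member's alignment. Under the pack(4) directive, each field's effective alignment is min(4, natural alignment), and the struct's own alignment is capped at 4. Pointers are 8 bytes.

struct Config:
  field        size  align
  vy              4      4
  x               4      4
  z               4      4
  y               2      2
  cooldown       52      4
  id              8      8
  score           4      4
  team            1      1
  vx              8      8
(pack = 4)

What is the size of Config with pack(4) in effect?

92

vy at 0 (size 4, align 4) → ends 4
x at 4 (size 4, align 4) → ends 8
z at 8 (size 4, align 4) → ends 12
y at 12 (size 2, align 2) → ends 14
pad 2 to align 4 for cooldown
cooldown at 16 (size 52, align 4) → ends 68
id at 68 (size 8, align 4) → ends 76
score at 76 (size 4, align 4) → ends 80
team at 80 (size 1, align 1) → ends 81
pad 3 to align 4 for vx
vx at 84 (size 8, align 4) → ends 92
total 92 bytes, alignment 4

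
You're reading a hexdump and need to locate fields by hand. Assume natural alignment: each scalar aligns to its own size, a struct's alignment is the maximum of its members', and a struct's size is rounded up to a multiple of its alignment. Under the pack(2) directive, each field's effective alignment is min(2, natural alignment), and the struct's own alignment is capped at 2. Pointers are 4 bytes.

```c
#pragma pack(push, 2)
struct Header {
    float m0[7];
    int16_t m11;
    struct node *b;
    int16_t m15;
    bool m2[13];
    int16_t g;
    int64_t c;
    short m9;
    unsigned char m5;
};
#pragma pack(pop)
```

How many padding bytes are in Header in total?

2

0..28  m0  (28B, 2-aligned)
28..30  m11  (2B, 2-aligned)
30..34  b  (4B, 2-aligned)
34..36  m15  (2B, 2-aligned)
36..49  m2  (13B, 1-aligned)
49..50  -- padding (1B)
50..52  g  (2B, 2-aligned)
52..60  c  (8B, 2-aligned)
60..62  m9  (2B, 2-aligned)
62..63  m5  (1B, 1-aligned)
63..64  -- tail padding (1B)
sizeof = 64, alignof = 2
data bytes 62, size 64 → padding 2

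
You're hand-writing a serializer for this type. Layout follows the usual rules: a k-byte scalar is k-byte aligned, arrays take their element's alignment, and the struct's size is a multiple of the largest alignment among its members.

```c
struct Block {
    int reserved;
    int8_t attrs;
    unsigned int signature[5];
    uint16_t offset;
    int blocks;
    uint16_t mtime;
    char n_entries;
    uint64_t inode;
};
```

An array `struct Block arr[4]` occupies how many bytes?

192

@0: reserved [4B, align 4] → 4
@4: attrs [1B, align 1] → 5
+3 pad (align 4)
@8: signature [20B, align 4] → 28
@28: offset [2B, align 2] → 30
+2 pad (align 4)
@32: blocks [4B, align 4] → 36
@36: mtime [2B, align 2] → 38
@38: n_entries [1B, align 1] → 39
+1 pad (align 8)
@40: inode [8B, align 8] → 48
size 48, align 8
array of 4: 4 × 48 = 192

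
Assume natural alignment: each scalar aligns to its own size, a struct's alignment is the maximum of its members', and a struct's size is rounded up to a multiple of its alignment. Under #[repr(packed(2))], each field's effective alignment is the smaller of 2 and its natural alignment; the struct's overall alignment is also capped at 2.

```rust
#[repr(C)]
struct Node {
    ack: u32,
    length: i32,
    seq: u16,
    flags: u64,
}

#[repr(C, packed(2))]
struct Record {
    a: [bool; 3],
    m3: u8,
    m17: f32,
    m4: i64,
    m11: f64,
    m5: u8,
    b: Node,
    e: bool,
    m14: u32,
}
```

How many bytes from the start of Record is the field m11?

16

Node: 0..4  ack  (4B, 4-aligned); 4..8  length  (4B, 4-aligned); 8..10  seq  (2B, 2-aligned); 10..16  -- padding (6B); 16..24  flags  (8B, 8-aligned); sizeof = 24, alignof = 8
0..3  a  (3B, 1-aligned)
3..4  m3  (1B, 1-aligned)
4..8  m17  (4B, 2-aligned)
8..16  m4  (8B, 2-aligned)
16..24  m11  (8B, 2-aligned)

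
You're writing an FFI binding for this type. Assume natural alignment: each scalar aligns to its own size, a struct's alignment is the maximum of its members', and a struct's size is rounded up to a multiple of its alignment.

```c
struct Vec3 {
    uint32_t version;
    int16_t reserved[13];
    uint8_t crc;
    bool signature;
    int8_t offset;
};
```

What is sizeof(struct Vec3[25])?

900

0..4  version  (4B, 4-aligned)
4..30  reserved  (26B, 2-aligned)
30..31  crc  (1B, 1-aligned)
31..32  signature  (1B, 1-aligned)
32..33  offset  (1B, 1-aligned)
33..36  -- tail padding (3B)
sizeof = 36, alignof = 4
array of 25: 25 × 36 = 900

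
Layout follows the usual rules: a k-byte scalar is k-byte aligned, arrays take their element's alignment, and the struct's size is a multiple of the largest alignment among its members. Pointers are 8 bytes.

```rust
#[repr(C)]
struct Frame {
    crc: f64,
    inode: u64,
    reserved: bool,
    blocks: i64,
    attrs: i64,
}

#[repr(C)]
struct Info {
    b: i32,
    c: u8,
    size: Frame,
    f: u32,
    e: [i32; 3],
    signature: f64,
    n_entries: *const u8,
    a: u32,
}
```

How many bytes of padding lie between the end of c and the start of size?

3

Frame: 0..8  crc  (8B, 8-aligned); 8..16  inode  (8B, 8-aligned); 16..17  reserved  (1B, 1-aligned); 17..24  -- padding (7B); 24..32  blocks  (8B, 8-aligned); 32..40  attrs  (8B, 8-aligned); sizeof = 40, alignof = 8
0..4  b  (4B, 4-aligned)
4..5  c  (1B, 1-aligned)
5..8  -- padding (3B)
8..48  size  (40B, 8-aligned)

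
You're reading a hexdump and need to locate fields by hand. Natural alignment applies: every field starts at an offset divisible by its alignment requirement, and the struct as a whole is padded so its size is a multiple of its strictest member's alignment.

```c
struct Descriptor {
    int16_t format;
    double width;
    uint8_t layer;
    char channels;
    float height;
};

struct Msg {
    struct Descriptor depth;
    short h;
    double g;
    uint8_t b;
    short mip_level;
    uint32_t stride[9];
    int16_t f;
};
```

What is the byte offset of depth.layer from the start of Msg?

Descriptor: format at 0 (size 2, align 2) → ends 2; pad 6 to align 8 for width; width at 8 (size 8, align 8) → ends 16; layer at 16 (size 1, align 1) → ends 17; channels at 17 (size 1, align 1) → ends 18; pad 2 to align 4 for height; height at 20 (size 4, align 4) → ends 24; total 24 bytes, alignment 8
depth at 0 (size 24, align 8) → ends 24
within Descriptor: layer at 16
0 + 16 = 16

16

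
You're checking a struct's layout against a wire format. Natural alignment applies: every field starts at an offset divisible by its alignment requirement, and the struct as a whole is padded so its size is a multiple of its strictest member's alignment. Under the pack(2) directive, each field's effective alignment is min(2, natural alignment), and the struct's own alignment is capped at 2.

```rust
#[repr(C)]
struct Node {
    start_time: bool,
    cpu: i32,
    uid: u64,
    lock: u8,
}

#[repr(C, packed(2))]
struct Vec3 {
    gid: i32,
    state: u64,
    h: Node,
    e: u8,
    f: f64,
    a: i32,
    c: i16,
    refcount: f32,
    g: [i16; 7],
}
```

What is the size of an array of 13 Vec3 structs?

910

Node: 0..1  start_time  (1B, 1-aligned); 1..4  -- padding (3B); 4..8  cpu  (4B, 4-aligned); 8..16  uid  (8B, 8-aligned); 16..17  lock  (1B, 1-aligned); 17..24  -- tail padding (7B); sizeof = 24, alignof = 8
0..4  gid  (4B, 2-aligned)
4..12  state  (8B, 2-aligned)
12..36  h  (24B, 2-aligned)
36..37  e  (1B, 1-aligned)
37..38  -- padding (1B)
38..46  f  (8B, 2-aligned)
46..50  a  (4B, 2-aligned)
50..52  c  (2B, 2-aligned)
52..56  refcount  (4B, 2-aligned)
56..70  g  (14B, 2-aligned)
sizeof = 70, alignof = 2
array of 13: 13 × 70 = 910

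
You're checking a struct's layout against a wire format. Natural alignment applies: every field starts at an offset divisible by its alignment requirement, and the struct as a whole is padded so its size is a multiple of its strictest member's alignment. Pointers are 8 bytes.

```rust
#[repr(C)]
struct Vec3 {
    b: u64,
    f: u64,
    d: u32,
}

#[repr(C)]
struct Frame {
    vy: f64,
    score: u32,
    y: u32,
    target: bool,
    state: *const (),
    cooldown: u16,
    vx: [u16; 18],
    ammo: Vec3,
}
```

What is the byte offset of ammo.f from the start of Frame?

Vec3: 0..8  b  (8B, 8-aligned); 8..16  f  (8B, 8-aligned); 16..20  d  (4B, 4-aligned); 20..24  -- tail padding (4B); sizeof = 24, alignof = 8
0..8  vy  (8B, 8-aligned)
8..12  score  (4B, 4-aligned)
12..16  y  (4B, 4-aligned)
16..17  target  (1B, 1-aligned)
17..24  -- padding (7B)
24..32  state  (8B, 8-aligned)
32..34  cooldown  (2B, 2-aligned)
34..70  vx  (36B, 2-aligned)
70..72  -- padding (2B)
72..96  ammo  (24B, 8-aligned)
within Vec3: f at 8
72 + 8 = 80

80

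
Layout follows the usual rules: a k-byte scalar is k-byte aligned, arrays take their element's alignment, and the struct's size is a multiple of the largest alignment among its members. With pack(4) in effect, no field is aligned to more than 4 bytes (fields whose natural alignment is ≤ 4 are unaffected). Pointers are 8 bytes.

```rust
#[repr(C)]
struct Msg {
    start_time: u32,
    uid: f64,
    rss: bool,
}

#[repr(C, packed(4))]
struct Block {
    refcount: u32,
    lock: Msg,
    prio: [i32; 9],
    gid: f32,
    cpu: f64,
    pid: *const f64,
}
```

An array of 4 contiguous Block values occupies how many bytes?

336

Msg: start_time at 0 (size 4, align 4) → ends 4; pad 4 to align 8 for uid; uid at 8 (size 8, align 8) → ends 16; rss at 16 (size 1, align 1) → ends 17; tail pad 7 to reach multiple of 8; total 24 bytes, alignment 8
refcount at 0 (size 4, align 4) → ends 4
lock at 4 (size 24, align 4) → ends 28
prio at 28 (size 36, align 4) → ends 64
gid at 64 (size 4, align 4) → ends 68
cpu at 68 (size 8, align 4) → ends 76
pid at 76 (size 8, align 4) → ends 84
total 84 bytes, alignment 4
array of 4: 4 × 84 = 336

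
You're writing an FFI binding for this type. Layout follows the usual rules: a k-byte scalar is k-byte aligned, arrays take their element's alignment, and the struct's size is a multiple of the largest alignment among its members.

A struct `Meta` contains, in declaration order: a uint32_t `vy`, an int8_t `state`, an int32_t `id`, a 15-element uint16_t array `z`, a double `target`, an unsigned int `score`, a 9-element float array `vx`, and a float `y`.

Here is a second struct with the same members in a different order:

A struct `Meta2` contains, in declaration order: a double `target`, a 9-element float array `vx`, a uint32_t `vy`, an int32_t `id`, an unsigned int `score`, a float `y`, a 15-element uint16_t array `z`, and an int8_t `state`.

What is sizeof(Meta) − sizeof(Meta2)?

@0: vy [4B, align 4] → 4
@4: state [1B, align 1] → 5
+3 pad (align 4)
@8: id [4B, align 4] → 12
@12: z [30B, align 2] → 42
+6 pad (align 8)
@48: target [8B, align 8] → 56
@56: score [4B, align 4] → 60
@60: vx [36B, align 4] → 96
@96: y [4B, align 4] → 100
+4 tail pad (align 8)
size 104, align 8
— Meta2 —
@0: target [8B, align 8] → 8
@8: vx [36B, align 4] → 44
@44: vy [4B, align 4] → 48
@48: id [4B, align 4] → 52
@52: score [4B, align 4] → 56
@56: y [4B, align 4] → 60
@60: z [30B, align 2] → 90
@90: state [1B, align 1] → 91
+5 tail pad (align 8)
size 96, align 8
104 − 96 = 8

8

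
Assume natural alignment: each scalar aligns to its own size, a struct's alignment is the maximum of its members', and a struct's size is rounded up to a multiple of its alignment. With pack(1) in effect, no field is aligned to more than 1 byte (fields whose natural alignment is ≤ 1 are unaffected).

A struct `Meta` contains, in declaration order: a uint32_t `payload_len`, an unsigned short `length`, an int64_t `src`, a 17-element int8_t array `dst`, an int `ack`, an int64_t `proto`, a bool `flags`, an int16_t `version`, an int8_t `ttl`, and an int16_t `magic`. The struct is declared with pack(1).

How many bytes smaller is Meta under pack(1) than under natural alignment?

natural layout:
  payload_len at 0 (size 4, align 4) → ends 4
  length at 4 (size 2, align 2) → ends 6
  pad 2 to align 8 for src
  src at 8 (size 8, align 8) → ends 16
  dst at 16 (size 17, align 1) → ends 33
  pad 3 to align 4 for ack
  ack at 36 (size 4, align 4) → ends 40
  proto at 40 (size 8, align 8) → ends 48
  flags at 48 (size 1, align 1) → ends 49
  pad 1 to align 2 for version
  version at 50 (size 2, align 2) → ends 52
  ttl at 52 (size 1, align 1) → ends 53
  pad 1 to align 2 for magic
  magic at 54 (size 2, align 2) → ends 56
  total 56 bytes, alignment 8
packed(1) layout:
  payload_len at 0 (size 4, align 1) → ends 4
  length at 4 (size 2, align 1) → ends 6
  src at 6 (size 8, align 1) → ends 14
  dst at 14 (size 17, align 1) → ends 31
  ack at 31 (size 4, align 1) → ends 35
  proto at 35 (size 8, align 1) → ends 43
  flags at 43 (size 1, align 1) → ends 44
  version at 44 (size 2, align 1) → ends 46
  ttl at 46 (size 1, align 1) → ends 47
  magic at 47 (size 2, align 1) → ends 49
  total 49 bytes, alignment 1
56 − 49 = 7

7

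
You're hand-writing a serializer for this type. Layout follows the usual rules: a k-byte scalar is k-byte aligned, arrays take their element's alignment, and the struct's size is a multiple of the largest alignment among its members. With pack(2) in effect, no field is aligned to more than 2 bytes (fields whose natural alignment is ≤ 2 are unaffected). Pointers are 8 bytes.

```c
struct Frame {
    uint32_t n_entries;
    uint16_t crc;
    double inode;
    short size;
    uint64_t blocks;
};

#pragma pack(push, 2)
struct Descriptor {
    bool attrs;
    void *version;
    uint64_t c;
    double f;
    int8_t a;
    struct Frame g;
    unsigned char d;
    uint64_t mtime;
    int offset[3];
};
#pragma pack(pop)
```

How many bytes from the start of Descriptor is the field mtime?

Frame: n_entries at 0 (size 4, align 4) → ends 4; crc at 4 (size 2, align 2) → ends 6; pad 2 to align 8 for inode; inode at 8 (size 8, align 8) → ends 16; size at 16 (size 2, align 2) → ends 18; pad 6 to align 8 for blocks; blocks at 24 (size 8, align 8) → ends 32; total 32 bytes, alignment 8
attrs at 0 (size 1, align 1) → ends 1
pad 1 to align 2 for version
version at 2 (size 8, align 2) → ends 10
c at 10 (size 8, align 2) → ends 18
f at 18 (size 8, align 2) → ends 26
a at 26 (size 1, align 1) → ends 27
pad 1 to align 2 for g
g at 28 (size 32, align 2) → ends 60
d at 60 (size 1, align 1) → ends 61
pad 1 to align 2 for mtime
mtime at 62 (size 8, align 2) → ends 70

62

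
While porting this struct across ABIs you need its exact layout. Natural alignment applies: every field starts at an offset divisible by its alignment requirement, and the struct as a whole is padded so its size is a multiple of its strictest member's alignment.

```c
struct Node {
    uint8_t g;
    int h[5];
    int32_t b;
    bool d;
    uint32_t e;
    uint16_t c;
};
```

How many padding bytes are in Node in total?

8

0..1  g  (1B, 1-aligned)
1..4  -- padding (3B)
4..24  h  (20B, 4-aligned)
24..28  b  (4B, 4-aligned)
28..29  d  (1B, 1-aligned)
29..32  -- padding (3B)
32..36  e  (4B, 4-aligned)
36..38  c  (2B, 2-aligned)
38..40  -- tail padding (2B)
sizeof = 40, alignof = 4
data bytes 32, size 40 → padding 8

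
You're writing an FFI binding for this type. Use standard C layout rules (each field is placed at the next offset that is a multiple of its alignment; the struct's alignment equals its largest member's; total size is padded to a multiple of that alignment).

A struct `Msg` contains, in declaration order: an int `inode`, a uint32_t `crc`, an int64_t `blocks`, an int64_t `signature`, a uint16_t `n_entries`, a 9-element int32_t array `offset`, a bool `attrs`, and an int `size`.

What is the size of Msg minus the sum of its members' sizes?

0..4  inode  (4B, 4-aligned)
4..8  crc  (4B, 4-aligned)
8..16  blocks  (8B, 8-aligned)
16..24  signature  (8B, 8-aligned)
24..26  n_entries  (2B, 2-aligned)
26..28  -- padding (2B)
28..64  offset  (36B, 4-aligned)
64..65  attrs  (1B, 1-aligned)
65..68  -- padding (3B)
68..72  size  (4B, 4-aligned)
sizeof = 72, alignof = 8
data bytes 67, size 72 → padding 5

5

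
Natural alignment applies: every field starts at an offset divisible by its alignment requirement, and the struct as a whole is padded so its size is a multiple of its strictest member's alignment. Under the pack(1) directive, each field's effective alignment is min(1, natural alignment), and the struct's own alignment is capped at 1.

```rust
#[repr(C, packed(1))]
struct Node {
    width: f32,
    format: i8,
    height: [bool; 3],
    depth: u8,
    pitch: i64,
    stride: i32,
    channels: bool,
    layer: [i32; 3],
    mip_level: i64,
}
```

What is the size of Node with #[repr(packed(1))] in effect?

42

0..4  width  (4B, 1-aligned)
4..5  format  (1B, 1-aligned)
5..8  height  (3B, 1-aligned)
8..9  depth  (1B, 1-aligned)
9..17  pitch  (8B, 1-aligned)
17..21  stride  (4B, 1-aligned)
21..22  channels  (1B, 1-aligned)
22..34  layer  (12B, 1-aligned)
34..42  mip_level  (8B, 1-aligned)
sizeof = 42, alignof = 1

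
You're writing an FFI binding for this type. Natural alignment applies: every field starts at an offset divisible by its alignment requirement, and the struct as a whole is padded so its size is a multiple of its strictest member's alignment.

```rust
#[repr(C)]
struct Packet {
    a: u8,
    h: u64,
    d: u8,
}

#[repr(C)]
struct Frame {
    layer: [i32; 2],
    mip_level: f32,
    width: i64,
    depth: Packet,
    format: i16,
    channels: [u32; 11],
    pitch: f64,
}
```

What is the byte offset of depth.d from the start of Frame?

Packet: @0: a [1B, align 1] → 1; +7 pad (align 8); @8: h [8B, align 8] → 16; @16: d [1B, align 1] → 17; +7 tail pad (align 8); size 24, align 8
@0: layer [8B, align 4] → 8
@8: mip_level [4B, align 4] → 12
+4 pad (align 8)
@16: width [8B, align 8] → 24
@24: depth [24B, align 8] → 48
within Packet: d at 16
24 + 16 = 40

40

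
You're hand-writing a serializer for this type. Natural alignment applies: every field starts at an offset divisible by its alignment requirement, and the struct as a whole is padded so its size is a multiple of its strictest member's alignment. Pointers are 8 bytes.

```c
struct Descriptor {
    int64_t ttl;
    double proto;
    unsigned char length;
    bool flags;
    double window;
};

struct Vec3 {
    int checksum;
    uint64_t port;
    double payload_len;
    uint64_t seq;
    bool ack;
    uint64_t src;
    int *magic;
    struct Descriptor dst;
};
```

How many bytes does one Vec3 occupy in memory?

88 bytes

Descriptor: ttl at 0 (size 8, align 8) → ends 8; proto at 8 (size 8, align 8) → ends 16; length at 16 (size 1, align 1) → ends 17; flags at 17 (size 1, align 1) → ends 18; pad 6 to align 8 for window; window at 24 (size 8, align 8) → ends 32; total 32 bytes, alignment 8
checksum at 0 (size 4, align 4) → ends 4
pad 4 to align 8 for port
port at 8 (size 8, align 8) → ends 16
payload_len at 16 (size 8, align 8) → ends 24
seq at 24 (size 8, align 8) → ends 32
ack at 32 (size 1, align 1) → ends 33
pad 7 to align 8 for src
src at 40 (size 8, align 8) → ends 48
magic at 48 (size 8, align 8) → ends 56
dst at 56 (size 32, align 8) → ends 88
total 88 bytes, alignment 8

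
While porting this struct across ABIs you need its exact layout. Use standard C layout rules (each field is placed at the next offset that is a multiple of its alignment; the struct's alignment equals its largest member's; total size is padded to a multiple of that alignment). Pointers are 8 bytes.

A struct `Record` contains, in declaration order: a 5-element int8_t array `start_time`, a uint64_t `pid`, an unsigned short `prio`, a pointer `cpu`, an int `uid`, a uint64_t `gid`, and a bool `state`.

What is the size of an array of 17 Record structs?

952

0..5  start_time  (5B, 1-aligned)
5..8  -- padding (3B)
8..16  pid  (8B, 8-aligned)
16..18  prio  (2B, 2-aligned)
18..24  -- padding (6B)
24..32  cpu  (8B, 8-aligned)
32..36  uid  (4B, 4-aligned)
36..40  -- padding (4B)
40..48  gid  (8B, 8-aligned)
48..49  state  (1B, 1-aligned)
49..56  -- tail padding (7B)
sizeof = 56, alignof = 8
array of 17: 17 × 56 = 952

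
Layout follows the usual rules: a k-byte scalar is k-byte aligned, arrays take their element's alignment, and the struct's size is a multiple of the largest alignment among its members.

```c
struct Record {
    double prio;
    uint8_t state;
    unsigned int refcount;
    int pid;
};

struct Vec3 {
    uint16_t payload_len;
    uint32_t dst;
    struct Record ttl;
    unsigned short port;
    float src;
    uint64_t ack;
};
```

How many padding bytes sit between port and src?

2

Record: @0: prio [8B, align 8] → 8; @8: state [1B, align 1] → 9; +3 pad (align 4); @12: refcount [4B, align 4] → 16; @16: pid [4B, align 4] → 20; +4 tail pad (align 8); size 24, align 8
@0: payload_len [2B, align 2] → 2
+2 pad (align 4)
@4: dst [4B, align 4] → 8
@8: ttl [24B, align 8] → 32
@32: port [2B, align 2] → 34
+2 pad (align 4)
@36: src [4B, align 4] → 40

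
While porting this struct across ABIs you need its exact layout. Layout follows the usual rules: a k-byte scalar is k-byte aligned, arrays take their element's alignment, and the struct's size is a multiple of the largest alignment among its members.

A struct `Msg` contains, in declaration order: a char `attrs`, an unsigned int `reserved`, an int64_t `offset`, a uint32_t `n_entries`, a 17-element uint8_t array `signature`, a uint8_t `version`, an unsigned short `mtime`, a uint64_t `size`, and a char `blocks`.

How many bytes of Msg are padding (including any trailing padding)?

10

attrs at 0 (size 1, align 1) → ends 1
pad 3 to align 4 for reserved
reserved at 4 (size 4, align 4) → ends 8
offset at 8 (size 8, align 8) → ends 16
n_entries at 16 (size 4, align 4) → ends 20
signature at 20 (size 17, align 1) → ends 37
version at 37 (size 1, align 1) → ends 38
mtime at 38 (size 2, align 2) → ends 40
size at 40 (size 8, align 8) → ends 48
blocks at 48 (size 1, align 1) → ends 49
tail pad 7 to reach multiple of 8
total 56 bytes, alignment 8
data bytes 46, size 56 → padding 10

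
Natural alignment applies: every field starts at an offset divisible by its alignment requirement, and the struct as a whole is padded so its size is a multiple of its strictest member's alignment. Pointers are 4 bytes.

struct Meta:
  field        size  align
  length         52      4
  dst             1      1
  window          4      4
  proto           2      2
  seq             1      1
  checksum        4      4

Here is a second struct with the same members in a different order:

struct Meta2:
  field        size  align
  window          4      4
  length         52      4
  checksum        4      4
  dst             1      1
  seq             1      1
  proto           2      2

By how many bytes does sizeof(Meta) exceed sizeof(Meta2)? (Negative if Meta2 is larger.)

4

@0: length [52B, align 4] → 52
@52: dst [1B, align 1] → 53
+3 pad (align 4)
@56: window [4B, align 4] → 60
@60: proto [2B, align 2] → 62
@62: seq [1B, align 1] → 63
+1 pad (align 4)
@64: checksum [4B, align 4] → 68
size 68, align 4
— Meta2 —
@0: window [4B, align 4] → 4
@4: length [52B, align 4] → 56
@56: checksum [4B, align 4] → 60
@60: dst [1B, align 1] → 61
@61: seq [1B, align 1] → 62
@62: proto [2B, align 2] → 64
size 64, align 4
68 − 64 = 4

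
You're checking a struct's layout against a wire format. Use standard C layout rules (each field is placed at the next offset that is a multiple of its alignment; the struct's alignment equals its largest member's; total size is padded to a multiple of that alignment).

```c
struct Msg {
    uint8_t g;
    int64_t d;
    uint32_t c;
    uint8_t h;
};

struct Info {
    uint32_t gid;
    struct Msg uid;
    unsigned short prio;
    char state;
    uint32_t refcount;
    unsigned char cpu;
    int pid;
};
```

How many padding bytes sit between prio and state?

0

Msg: @0: g [1B, align 1] → 1; +7 pad (align 8); @8: d [8B, align 8] → 16; @16: c [4B, align 4] → 20; @20: h [1B, align 1] → 21; +3 tail pad (align 8); size 24, align 8
@0: gid [4B, align 4] → 4
+4 pad (align 8)
@8: uid [24B, align 8] → 32
@32: prio [2B, align 2] → 34
@34: state [1B, align 1] → 35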